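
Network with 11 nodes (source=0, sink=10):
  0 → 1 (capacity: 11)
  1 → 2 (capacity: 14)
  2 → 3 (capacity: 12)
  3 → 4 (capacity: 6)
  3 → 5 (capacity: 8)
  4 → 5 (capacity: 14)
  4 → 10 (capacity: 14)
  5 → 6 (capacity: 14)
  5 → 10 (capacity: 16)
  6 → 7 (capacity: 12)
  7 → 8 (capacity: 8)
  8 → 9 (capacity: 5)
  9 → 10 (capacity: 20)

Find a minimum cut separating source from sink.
Min cut value = 11, edges: (0,1)

Min cut value: 11
Partition: S = [0], T = [1, 2, 3, 4, 5, 6, 7, 8, 9, 10]
Cut edges: (0,1)

By max-flow min-cut theorem, max flow = min cut = 11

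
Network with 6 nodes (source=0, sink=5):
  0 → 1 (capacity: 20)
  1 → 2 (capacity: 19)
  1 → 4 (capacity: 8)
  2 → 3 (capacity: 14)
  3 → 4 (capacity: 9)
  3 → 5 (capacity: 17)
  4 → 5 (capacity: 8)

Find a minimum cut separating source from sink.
Min cut value = 20, edges: (0,1)

Min cut value: 20
Partition: S = [0], T = [1, 2, 3, 4, 5]
Cut edges: (0,1)

By max-flow min-cut theorem, max flow = min cut = 20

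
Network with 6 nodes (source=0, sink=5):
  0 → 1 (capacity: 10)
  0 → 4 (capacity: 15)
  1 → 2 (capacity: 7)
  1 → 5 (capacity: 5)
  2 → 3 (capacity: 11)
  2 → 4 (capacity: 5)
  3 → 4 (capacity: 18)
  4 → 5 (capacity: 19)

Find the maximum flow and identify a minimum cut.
Max flow = 24, Min cut edges: (1,5), (4,5)

Maximum flow: 24
Minimum cut: (1,5), (4,5)
Partition: S = [0, 1, 2, 3, 4], T = [5]

Max-flow min-cut theorem verified: both equal 24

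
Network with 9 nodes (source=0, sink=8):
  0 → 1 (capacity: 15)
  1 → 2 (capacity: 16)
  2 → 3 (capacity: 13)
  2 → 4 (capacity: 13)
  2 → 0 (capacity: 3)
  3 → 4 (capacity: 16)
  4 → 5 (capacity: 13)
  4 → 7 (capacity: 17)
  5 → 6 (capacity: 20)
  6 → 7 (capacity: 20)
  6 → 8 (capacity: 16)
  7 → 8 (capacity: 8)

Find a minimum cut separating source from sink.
Min cut value = 15, edges: (0,1)

Min cut value: 15
Partition: S = [0], T = [1, 2, 3, 4, 5, 6, 7, 8]
Cut edges: (0,1)

By max-flow min-cut theorem, max flow = min cut = 15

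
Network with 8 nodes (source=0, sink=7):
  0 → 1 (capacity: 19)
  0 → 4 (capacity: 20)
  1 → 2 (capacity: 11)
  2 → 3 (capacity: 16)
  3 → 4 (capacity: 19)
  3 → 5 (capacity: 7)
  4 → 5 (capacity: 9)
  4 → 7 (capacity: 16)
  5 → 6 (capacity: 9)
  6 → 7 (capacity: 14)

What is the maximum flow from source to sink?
Maximum flow = 25

Max flow: 25

Flow assignment:
  0 → 1: 11/19
  0 → 4: 14/20
  1 → 2: 11/11
  2 → 3: 11/16
  3 → 4: 4/19
  3 → 5: 7/7
  4 → 5: 2/9
  4 → 7: 16/16
  5 → 6: 9/9
  6 → 7: 9/14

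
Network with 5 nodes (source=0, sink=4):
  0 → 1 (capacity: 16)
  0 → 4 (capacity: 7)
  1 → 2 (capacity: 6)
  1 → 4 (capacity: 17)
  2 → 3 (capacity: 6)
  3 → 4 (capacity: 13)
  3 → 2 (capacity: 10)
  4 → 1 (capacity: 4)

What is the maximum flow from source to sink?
Maximum flow = 23

Max flow: 23

Flow assignment:
  0 → 1: 16/16
  0 → 4: 7/7
  1 → 4: 16/17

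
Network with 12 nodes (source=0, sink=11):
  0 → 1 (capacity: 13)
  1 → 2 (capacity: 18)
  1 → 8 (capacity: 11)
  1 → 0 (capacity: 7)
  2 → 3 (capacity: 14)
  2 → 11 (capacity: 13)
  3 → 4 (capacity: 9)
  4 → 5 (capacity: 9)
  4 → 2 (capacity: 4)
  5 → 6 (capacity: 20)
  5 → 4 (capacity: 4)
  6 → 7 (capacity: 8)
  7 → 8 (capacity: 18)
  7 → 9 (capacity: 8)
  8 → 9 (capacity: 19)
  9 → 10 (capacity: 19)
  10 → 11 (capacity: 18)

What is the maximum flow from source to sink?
Maximum flow = 13

Max flow: 13

Flow assignment:
  0 → 1: 13/13
  1 → 2: 13/18
  2 → 11: 13/13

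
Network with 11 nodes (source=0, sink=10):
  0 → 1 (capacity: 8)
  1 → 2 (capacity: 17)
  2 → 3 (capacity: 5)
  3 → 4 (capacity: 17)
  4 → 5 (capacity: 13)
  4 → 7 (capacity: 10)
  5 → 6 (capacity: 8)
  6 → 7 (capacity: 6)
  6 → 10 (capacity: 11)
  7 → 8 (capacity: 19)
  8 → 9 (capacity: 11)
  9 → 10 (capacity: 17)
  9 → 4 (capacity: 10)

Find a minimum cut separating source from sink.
Min cut value = 5, edges: (2,3)

Min cut value: 5
Partition: S = [0, 1, 2], T = [3, 4, 5, 6, 7, 8, 9, 10]
Cut edges: (2,3)

By max-flow min-cut theorem, max flow = min cut = 5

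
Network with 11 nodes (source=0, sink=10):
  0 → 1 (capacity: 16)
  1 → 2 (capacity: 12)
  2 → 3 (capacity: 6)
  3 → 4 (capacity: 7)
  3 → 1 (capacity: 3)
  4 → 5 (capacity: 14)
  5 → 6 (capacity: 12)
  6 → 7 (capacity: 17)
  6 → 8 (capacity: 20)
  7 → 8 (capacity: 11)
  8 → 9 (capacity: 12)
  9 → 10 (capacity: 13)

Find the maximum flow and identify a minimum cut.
Max flow = 6, Min cut edges: (2,3)

Maximum flow: 6
Minimum cut: (2,3)
Partition: S = [0, 1, 2], T = [3, 4, 5, 6, 7, 8, 9, 10]

Max-flow min-cut theorem verified: both equal 6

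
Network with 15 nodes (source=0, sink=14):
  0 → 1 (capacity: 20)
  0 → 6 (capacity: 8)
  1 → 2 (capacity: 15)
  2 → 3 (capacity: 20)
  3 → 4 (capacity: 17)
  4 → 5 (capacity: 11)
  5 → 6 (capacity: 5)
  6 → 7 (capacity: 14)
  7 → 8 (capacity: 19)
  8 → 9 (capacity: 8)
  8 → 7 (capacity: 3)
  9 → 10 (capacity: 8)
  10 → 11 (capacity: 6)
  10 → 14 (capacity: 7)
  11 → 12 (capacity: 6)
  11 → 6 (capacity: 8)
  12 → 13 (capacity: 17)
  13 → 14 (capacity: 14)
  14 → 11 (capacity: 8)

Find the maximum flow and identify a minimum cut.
Max flow = 8, Min cut edges: (9,10)

Maximum flow: 8
Minimum cut: (9,10)
Partition: S = [0, 1, 2, 3, 4, 5, 6, 7, 8, 9], T = [10, 11, 12, 13, 14]

Max-flow min-cut theorem verified: both equal 8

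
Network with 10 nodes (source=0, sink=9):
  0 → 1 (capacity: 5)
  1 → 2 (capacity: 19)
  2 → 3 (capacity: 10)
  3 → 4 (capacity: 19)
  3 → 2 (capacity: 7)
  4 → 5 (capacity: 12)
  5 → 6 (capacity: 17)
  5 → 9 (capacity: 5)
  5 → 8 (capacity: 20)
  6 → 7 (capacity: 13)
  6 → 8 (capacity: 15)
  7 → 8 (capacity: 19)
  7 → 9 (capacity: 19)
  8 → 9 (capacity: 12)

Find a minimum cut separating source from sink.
Min cut value = 5, edges: (0,1)

Min cut value: 5
Partition: S = [0], T = [1, 2, 3, 4, 5, 6, 7, 8, 9]
Cut edges: (0,1)

By max-flow min-cut theorem, max flow = min cut = 5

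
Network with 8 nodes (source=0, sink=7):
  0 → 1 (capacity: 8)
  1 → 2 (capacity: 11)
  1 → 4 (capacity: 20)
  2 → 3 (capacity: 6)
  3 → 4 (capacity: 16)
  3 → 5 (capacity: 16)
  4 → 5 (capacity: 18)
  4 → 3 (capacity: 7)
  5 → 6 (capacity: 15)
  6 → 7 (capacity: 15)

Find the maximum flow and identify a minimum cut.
Max flow = 8, Min cut edges: (0,1)

Maximum flow: 8
Minimum cut: (0,1)
Partition: S = [0], T = [1, 2, 3, 4, 5, 6, 7]

Max-flow min-cut theorem verified: both equal 8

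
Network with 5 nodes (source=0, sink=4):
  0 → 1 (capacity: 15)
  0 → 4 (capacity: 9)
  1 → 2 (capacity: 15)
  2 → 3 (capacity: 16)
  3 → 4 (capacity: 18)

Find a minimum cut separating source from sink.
Min cut value = 24, edges: (0,4), (1,2)

Min cut value: 24
Partition: S = [0, 1], T = [2, 3, 4]
Cut edges: (0,4), (1,2)

By max-flow min-cut theorem, max flow = min cut = 24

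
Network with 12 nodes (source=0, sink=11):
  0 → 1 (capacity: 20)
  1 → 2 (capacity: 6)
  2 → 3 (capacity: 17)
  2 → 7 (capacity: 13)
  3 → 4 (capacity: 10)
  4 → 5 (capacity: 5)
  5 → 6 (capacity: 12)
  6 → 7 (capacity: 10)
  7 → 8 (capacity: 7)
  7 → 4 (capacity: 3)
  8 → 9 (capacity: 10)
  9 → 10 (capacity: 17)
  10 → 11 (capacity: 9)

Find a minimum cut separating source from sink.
Min cut value = 6, edges: (1,2)

Min cut value: 6
Partition: S = [0, 1], T = [2, 3, 4, 5, 6, 7, 8, 9, 10, 11]
Cut edges: (1,2)

By max-flow min-cut theorem, max flow = min cut = 6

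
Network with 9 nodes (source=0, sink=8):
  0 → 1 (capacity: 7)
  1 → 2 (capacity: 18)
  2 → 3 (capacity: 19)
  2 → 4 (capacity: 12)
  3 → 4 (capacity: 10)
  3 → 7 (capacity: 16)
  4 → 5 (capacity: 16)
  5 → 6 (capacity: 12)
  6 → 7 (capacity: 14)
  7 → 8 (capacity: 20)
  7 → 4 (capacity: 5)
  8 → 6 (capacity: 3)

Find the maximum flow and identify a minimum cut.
Max flow = 7, Min cut edges: (0,1)

Maximum flow: 7
Minimum cut: (0,1)
Partition: S = [0], T = [1, 2, 3, 4, 5, 6, 7, 8]

Max-flow min-cut theorem verified: both equal 7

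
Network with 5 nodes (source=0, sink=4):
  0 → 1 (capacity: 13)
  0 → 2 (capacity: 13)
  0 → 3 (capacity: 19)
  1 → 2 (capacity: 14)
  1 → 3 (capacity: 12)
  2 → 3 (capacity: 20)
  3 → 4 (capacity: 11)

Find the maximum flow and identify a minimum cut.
Max flow = 11, Min cut edges: (3,4)

Maximum flow: 11
Minimum cut: (3,4)
Partition: S = [0, 1, 2, 3], T = [4]

Max-flow min-cut theorem verified: both equal 11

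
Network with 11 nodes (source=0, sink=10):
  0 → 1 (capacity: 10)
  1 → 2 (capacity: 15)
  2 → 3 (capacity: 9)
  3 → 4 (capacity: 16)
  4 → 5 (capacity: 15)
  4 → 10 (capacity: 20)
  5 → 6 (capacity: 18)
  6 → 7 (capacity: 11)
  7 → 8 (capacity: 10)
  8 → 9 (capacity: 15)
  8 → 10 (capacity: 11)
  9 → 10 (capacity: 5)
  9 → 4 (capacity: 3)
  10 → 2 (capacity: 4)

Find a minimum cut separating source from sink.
Min cut value = 9, edges: (2,3)

Min cut value: 9
Partition: S = [0, 1, 2], T = [3, 4, 5, 6, 7, 8, 9, 10]
Cut edges: (2,3)

By max-flow min-cut theorem, max flow = min cut = 9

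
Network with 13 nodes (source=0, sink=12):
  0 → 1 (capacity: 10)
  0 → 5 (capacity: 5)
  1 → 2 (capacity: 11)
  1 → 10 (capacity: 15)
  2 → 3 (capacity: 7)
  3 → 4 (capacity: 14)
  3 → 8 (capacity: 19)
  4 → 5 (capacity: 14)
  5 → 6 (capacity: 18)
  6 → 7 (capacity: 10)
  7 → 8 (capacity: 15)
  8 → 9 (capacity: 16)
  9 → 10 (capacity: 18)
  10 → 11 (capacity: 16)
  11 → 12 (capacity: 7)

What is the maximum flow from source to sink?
Maximum flow = 7

Max flow: 7

Flow assignment:
  0 → 1: 2/10
  0 → 5: 5/5
  1 → 10: 2/15
  5 → 6: 5/18
  6 → 7: 5/10
  7 → 8: 5/15
  8 → 9: 5/16
  9 → 10: 5/18
  10 → 11: 7/16
  11 → 12: 7/7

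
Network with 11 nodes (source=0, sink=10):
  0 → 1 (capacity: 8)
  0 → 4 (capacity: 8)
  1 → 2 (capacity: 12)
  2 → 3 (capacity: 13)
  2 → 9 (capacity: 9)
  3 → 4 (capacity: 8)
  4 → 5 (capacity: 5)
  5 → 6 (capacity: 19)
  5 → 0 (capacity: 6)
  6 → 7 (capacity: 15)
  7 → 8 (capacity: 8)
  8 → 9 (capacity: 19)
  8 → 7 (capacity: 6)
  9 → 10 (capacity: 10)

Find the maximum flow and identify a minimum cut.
Max flow = 10, Min cut edges: (9,10)

Maximum flow: 10
Minimum cut: (9,10)
Partition: S = [0, 1, 2, 3, 4, 5, 6, 7, 8, 9], T = [10]

Max-flow min-cut theorem verified: both equal 10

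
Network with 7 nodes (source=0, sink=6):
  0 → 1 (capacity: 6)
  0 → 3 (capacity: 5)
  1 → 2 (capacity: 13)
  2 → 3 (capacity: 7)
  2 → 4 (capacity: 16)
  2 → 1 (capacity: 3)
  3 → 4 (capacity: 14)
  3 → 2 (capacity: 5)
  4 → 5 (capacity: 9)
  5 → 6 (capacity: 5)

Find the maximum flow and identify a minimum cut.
Max flow = 5, Min cut edges: (5,6)

Maximum flow: 5
Minimum cut: (5,6)
Partition: S = [0, 1, 2, 3, 4, 5], T = [6]

Max-flow min-cut theorem verified: both equal 5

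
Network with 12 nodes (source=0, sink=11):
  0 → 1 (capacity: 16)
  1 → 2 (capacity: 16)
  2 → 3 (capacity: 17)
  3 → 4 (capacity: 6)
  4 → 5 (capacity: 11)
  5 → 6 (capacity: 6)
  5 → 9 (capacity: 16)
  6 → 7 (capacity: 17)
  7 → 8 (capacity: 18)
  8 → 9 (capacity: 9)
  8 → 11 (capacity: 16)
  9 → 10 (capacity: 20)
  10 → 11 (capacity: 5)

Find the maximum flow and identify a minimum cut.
Max flow = 6, Min cut edges: (3,4)

Maximum flow: 6
Minimum cut: (3,4)
Partition: S = [0, 1, 2, 3], T = [4, 5, 6, 7, 8, 9, 10, 11]

Max-flow min-cut theorem verified: both equal 6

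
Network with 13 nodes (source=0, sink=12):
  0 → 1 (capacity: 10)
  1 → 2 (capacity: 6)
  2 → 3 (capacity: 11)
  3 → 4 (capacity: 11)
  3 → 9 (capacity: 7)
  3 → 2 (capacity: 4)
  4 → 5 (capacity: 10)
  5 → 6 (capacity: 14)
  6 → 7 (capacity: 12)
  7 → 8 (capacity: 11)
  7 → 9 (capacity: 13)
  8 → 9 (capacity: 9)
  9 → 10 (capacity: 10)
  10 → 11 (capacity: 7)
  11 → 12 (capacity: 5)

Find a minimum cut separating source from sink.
Min cut value = 5, edges: (11,12)

Min cut value: 5
Partition: S = [0, 1, 2, 3, 4, 5, 6, 7, 8, 9, 10, 11], T = [12]
Cut edges: (11,12)

By max-flow min-cut theorem, max flow = min cut = 5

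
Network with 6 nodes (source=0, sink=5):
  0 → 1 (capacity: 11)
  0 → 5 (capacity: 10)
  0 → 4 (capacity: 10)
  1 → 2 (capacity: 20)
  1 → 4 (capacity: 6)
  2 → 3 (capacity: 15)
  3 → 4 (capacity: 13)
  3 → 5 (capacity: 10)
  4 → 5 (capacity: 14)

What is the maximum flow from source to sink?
Maximum flow = 31

Max flow: 31

Flow assignment:
  0 → 1: 11/11
  0 → 5: 10/10
  0 → 4: 10/10
  1 → 2: 7/20
  1 → 4: 4/6
  2 → 3: 7/15
  3 → 5: 7/10
  4 → 5: 14/14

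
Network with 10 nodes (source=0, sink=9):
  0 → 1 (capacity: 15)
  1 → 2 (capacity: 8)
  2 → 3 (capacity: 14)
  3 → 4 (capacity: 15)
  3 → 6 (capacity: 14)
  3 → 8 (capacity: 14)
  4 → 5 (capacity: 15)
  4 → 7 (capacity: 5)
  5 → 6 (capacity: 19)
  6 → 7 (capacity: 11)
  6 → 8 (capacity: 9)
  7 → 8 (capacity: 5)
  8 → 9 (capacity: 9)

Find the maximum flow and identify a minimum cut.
Max flow = 8, Min cut edges: (1,2)

Maximum flow: 8
Minimum cut: (1,2)
Partition: S = [0, 1], T = [2, 3, 4, 5, 6, 7, 8, 9]

Max-flow min-cut theorem verified: both equal 8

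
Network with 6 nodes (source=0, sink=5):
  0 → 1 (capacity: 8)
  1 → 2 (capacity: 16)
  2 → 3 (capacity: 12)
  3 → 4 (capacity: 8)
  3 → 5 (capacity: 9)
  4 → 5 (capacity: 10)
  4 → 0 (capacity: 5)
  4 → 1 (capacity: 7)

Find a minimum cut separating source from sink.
Min cut value = 8, edges: (0,1)

Min cut value: 8
Partition: S = [0], T = [1, 2, 3, 4, 5]
Cut edges: (0,1)

By max-flow min-cut theorem, max flow = min cut = 8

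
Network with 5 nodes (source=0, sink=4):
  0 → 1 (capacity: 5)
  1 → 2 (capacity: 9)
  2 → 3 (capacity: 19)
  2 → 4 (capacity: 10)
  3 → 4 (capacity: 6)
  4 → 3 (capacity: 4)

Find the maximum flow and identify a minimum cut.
Max flow = 5, Min cut edges: (0,1)

Maximum flow: 5
Minimum cut: (0,1)
Partition: S = [0], T = [1, 2, 3, 4]

Max-flow min-cut theorem verified: both equal 5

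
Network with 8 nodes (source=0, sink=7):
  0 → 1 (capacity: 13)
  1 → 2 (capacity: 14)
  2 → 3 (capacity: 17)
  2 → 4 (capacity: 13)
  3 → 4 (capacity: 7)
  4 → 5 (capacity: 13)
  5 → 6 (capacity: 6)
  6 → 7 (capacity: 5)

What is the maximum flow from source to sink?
Maximum flow = 5

Max flow: 5

Flow assignment:
  0 → 1: 5/13
  1 → 2: 5/14
  2 → 4: 5/13
  4 → 5: 5/13
  5 → 6: 5/6
  6 → 7: 5/5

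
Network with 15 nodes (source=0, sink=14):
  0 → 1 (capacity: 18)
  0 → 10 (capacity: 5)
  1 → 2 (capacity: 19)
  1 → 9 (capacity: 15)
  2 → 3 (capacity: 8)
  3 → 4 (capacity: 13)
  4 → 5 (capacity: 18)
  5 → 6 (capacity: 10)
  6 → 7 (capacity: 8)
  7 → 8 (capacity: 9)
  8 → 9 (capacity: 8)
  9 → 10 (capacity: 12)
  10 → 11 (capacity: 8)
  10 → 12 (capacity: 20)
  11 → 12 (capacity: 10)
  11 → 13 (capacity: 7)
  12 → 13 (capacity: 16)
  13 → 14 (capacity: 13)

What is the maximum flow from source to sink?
Maximum flow = 13

Max flow: 13

Flow assignment:
  0 → 1: 12/18
  0 → 10: 1/5
  1 → 2: 3/19
  1 → 9: 9/15
  2 → 3: 3/8
  3 → 4: 3/13
  4 → 5: 3/18
  5 → 6: 3/10
  6 → 7: 3/8
  7 → 8: 3/9
  8 → 9: 3/8
  9 → 10: 12/12
  10 → 11: 8/8
  10 → 12: 5/20
  11 → 12: 1/10
  11 → 13: 7/7
  12 → 13: 6/16
  13 → 14: 13/13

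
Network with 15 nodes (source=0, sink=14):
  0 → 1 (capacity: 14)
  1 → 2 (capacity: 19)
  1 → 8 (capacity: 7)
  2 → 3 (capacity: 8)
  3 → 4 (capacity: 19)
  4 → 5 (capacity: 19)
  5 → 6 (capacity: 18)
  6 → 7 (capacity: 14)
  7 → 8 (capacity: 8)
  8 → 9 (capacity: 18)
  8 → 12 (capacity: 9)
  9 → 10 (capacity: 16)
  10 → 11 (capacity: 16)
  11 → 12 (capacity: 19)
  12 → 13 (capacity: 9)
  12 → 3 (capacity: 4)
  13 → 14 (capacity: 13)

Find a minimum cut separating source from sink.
Min cut value = 9, edges: (12,13)

Min cut value: 9
Partition: S = [0, 1, 2, 3, 4, 5, 6, 7, 8, 9, 10, 11, 12], T = [13, 14]
Cut edges: (12,13)

By max-flow min-cut theorem, max flow = min cut = 9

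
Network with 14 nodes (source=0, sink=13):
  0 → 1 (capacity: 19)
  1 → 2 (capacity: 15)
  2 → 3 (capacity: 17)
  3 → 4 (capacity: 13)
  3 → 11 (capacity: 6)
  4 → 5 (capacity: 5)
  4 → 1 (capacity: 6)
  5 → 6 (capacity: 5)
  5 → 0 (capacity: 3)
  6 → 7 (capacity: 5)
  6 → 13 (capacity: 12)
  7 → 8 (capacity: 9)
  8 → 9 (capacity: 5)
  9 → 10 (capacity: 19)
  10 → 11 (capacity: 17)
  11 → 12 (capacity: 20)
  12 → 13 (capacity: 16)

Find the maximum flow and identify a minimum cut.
Max flow = 11, Min cut edges: (3,11), (5,6)

Maximum flow: 11
Minimum cut: (3,11), (5,6)
Partition: S = [0, 1, 2, 3, 4, 5], T = [6, 7, 8, 9, 10, 11, 12, 13]

Max-flow min-cut theorem verified: both equal 11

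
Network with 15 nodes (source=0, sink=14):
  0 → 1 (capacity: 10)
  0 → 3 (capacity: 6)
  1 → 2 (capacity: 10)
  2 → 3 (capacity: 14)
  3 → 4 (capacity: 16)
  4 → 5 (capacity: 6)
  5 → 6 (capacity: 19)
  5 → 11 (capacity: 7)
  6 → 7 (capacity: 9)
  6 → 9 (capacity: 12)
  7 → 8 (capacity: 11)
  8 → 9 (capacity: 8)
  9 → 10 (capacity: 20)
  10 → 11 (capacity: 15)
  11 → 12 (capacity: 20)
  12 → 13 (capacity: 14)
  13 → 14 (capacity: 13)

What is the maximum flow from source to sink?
Maximum flow = 6

Max flow: 6

Flow assignment:
  0 → 1: 6/10
  1 → 2: 6/10
  2 → 3: 6/14
  3 → 4: 6/16
  4 → 5: 6/6
  5 → 11: 6/7
  11 → 12: 6/20
  12 → 13: 6/14
  13 → 14: 6/13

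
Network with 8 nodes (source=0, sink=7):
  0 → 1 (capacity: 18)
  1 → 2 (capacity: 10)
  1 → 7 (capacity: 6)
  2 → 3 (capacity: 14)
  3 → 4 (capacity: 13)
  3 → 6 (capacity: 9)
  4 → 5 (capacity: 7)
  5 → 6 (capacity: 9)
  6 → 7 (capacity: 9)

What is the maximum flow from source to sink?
Maximum flow = 15

Max flow: 15

Flow assignment:
  0 → 1: 15/18
  1 → 2: 9/10
  1 → 7: 6/6
  2 → 3: 9/14
  3 → 4: 1/13
  3 → 6: 8/9
  4 → 5: 1/7
  5 → 6: 1/9
  6 → 7: 9/9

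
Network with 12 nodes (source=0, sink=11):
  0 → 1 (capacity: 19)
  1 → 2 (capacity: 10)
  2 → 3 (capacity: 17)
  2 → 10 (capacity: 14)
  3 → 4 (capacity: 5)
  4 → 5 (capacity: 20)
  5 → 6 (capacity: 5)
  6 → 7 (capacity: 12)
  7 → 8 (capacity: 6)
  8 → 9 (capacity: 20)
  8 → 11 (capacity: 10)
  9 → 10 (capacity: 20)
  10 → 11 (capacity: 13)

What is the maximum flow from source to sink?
Maximum flow = 10

Max flow: 10

Flow assignment:
  0 → 1: 10/19
  1 → 2: 10/10
  2 → 10: 10/14
  10 → 11: 10/13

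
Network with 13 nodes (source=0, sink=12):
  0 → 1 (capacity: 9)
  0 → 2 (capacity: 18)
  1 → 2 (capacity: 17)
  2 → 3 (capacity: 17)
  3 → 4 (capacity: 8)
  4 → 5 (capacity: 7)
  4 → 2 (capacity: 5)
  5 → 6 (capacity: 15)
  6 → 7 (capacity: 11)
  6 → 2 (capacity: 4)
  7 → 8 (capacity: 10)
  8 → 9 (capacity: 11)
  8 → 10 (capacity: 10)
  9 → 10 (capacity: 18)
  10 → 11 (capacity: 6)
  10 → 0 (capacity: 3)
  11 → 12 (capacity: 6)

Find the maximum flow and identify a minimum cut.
Max flow = 6, Min cut edges: (11,12)

Maximum flow: 6
Minimum cut: (11,12)
Partition: S = [0, 1, 2, 3, 4, 5, 6, 7, 8, 9, 10, 11], T = [12]

Max-flow min-cut theorem verified: both equal 6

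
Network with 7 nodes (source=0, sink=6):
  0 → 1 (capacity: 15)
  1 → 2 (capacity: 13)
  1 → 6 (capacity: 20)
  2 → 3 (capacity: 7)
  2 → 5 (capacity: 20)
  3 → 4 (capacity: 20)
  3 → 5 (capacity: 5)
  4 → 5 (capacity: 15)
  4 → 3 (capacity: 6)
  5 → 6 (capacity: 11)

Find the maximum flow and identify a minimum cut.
Max flow = 15, Min cut edges: (0,1)

Maximum flow: 15
Minimum cut: (0,1)
Partition: S = [0], T = [1, 2, 3, 4, 5, 6]

Max-flow min-cut theorem verified: both equal 15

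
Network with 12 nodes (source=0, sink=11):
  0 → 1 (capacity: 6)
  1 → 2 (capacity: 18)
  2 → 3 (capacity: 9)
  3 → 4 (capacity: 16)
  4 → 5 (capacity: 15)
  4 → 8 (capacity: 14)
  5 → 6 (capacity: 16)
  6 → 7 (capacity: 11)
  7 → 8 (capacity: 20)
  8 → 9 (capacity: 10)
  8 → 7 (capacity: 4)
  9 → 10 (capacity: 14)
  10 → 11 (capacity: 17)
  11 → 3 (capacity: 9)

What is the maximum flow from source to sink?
Maximum flow = 6

Max flow: 6

Flow assignment:
  0 → 1: 6/6
  1 → 2: 6/18
  2 → 3: 6/9
  3 → 4: 6/16
  4 → 8: 6/14
  8 → 9: 6/10
  9 → 10: 6/14
  10 → 11: 6/17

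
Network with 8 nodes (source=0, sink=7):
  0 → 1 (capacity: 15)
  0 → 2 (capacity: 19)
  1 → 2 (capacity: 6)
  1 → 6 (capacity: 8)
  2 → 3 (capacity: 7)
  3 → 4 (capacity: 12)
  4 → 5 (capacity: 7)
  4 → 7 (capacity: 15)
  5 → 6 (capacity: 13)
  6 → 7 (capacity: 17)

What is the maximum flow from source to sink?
Maximum flow = 15

Max flow: 15

Flow assignment:
  0 → 1: 8/15
  0 → 2: 7/19
  1 → 6: 8/8
  2 → 3: 7/7
  3 → 4: 7/12
  4 → 7: 7/15
  6 → 7: 8/17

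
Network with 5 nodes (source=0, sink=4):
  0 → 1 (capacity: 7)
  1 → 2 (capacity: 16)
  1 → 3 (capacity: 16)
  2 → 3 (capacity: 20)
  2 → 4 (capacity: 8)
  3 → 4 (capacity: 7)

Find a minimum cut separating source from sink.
Min cut value = 7, edges: (0,1)

Min cut value: 7
Partition: S = [0], T = [1, 2, 3, 4]
Cut edges: (0,1)

By max-flow min-cut theorem, max flow = min cut = 7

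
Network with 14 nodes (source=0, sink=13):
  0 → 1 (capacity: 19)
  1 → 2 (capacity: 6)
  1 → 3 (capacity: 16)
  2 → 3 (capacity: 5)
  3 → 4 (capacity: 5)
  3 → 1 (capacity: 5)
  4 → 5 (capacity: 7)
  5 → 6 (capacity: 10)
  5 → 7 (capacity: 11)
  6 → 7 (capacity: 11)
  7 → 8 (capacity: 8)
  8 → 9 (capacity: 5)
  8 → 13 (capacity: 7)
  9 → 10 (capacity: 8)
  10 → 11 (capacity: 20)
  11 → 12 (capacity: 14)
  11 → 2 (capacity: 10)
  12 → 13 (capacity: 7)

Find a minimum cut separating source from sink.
Min cut value = 5, edges: (3,4)

Min cut value: 5
Partition: S = [0, 1, 2, 3], T = [4, 5, 6, 7, 8, 9, 10, 11, 12, 13]
Cut edges: (3,4)

By max-flow min-cut theorem, max flow = min cut = 5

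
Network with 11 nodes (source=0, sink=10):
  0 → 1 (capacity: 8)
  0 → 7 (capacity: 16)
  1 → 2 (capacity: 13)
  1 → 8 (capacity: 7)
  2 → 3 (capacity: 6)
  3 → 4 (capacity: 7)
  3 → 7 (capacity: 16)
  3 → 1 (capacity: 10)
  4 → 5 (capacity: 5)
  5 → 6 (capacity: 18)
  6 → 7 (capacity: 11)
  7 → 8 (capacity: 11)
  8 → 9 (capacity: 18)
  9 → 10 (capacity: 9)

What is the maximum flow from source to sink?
Maximum flow = 9

Max flow: 9

Flow assignment:
  0 → 1: 1/8
  0 → 7: 8/16
  1 → 2: 1/13
  2 → 3: 1/6
  3 → 7: 1/16
  7 → 8: 9/11
  8 → 9: 9/18
  9 → 10: 9/9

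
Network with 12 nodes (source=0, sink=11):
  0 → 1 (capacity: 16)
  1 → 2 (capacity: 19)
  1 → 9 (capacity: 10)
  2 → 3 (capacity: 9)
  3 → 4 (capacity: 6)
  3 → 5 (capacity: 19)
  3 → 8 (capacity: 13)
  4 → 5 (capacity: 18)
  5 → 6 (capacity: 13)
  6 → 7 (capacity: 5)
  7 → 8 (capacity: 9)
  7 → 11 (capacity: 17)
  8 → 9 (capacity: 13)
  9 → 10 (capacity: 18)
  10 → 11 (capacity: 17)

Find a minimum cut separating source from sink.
Min cut value = 16, edges: (0,1)

Min cut value: 16
Partition: S = [0], T = [1, 2, 3, 4, 5, 6, 7, 8, 9, 10, 11]
Cut edges: (0,1)

By max-flow min-cut theorem, max flow = min cut = 16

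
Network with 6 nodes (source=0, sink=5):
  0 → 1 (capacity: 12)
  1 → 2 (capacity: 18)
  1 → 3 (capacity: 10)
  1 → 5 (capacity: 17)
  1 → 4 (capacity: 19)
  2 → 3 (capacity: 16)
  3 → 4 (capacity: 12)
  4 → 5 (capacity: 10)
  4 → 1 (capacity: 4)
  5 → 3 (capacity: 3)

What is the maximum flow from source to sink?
Maximum flow = 12

Max flow: 12

Flow assignment:
  0 → 1: 12/12
  1 → 5: 12/17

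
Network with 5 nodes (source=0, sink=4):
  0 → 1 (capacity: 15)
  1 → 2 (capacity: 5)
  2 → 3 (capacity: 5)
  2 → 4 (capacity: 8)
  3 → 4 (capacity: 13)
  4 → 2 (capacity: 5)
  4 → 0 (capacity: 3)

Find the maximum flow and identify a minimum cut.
Max flow = 5, Min cut edges: (1,2)

Maximum flow: 5
Minimum cut: (1,2)
Partition: S = [0, 1], T = [2, 3, 4]

Max-flow min-cut theorem verified: both equal 5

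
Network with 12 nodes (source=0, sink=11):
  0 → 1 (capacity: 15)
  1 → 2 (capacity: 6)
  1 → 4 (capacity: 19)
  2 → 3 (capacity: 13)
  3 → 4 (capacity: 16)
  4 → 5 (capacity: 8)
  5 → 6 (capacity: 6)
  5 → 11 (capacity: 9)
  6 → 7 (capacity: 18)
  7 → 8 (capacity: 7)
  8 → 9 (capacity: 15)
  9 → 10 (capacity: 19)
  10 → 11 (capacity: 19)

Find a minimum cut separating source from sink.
Min cut value = 8, edges: (4,5)

Min cut value: 8
Partition: S = [0, 1, 2, 3, 4], T = [5, 6, 7, 8, 9, 10, 11]
Cut edges: (4,5)

By max-flow min-cut theorem, max flow = min cut = 8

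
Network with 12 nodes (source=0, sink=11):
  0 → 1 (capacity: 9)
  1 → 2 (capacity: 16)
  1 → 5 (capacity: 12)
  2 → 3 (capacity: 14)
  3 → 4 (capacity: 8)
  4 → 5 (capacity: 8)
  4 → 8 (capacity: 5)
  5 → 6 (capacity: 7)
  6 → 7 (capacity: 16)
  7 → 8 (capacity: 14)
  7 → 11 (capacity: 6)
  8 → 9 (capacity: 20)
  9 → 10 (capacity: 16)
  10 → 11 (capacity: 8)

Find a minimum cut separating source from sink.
Min cut value = 9, edges: (0,1)

Min cut value: 9
Partition: S = [0], T = [1, 2, 3, 4, 5, 6, 7, 8, 9, 10, 11]
Cut edges: (0,1)

By max-flow min-cut theorem, max flow = min cut = 9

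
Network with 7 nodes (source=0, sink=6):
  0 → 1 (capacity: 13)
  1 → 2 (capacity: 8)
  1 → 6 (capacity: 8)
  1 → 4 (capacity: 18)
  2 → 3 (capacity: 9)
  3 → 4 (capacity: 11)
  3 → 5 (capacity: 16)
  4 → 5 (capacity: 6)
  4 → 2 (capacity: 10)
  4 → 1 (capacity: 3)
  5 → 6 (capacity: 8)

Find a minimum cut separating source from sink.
Min cut value = 13, edges: (0,1)

Min cut value: 13
Partition: S = [0], T = [1, 2, 3, 4, 5, 6]
Cut edges: (0,1)

By max-flow min-cut theorem, max flow = min cut = 13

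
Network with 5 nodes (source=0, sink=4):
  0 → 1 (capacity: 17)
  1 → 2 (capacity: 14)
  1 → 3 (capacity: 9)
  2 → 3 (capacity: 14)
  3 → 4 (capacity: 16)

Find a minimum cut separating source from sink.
Min cut value = 16, edges: (3,4)

Min cut value: 16
Partition: S = [0, 1, 2, 3], T = [4]
Cut edges: (3,4)

By max-flow min-cut theorem, max flow = min cut = 16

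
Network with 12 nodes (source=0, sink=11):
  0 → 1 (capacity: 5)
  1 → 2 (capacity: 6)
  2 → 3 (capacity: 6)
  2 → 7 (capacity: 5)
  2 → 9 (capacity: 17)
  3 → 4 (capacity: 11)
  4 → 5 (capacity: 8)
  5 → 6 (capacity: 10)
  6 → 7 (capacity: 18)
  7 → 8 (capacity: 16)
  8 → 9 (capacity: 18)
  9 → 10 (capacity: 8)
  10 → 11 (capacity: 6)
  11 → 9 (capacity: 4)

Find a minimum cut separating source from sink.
Min cut value = 5, edges: (0,1)

Min cut value: 5
Partition: S = [0], T = [1, 2, 3, 4, 5, 6, 7, 8, 9, 10, 11]
Cut edges: (0,1)

By max-flow min-cut theorem, max flow = min cut = 5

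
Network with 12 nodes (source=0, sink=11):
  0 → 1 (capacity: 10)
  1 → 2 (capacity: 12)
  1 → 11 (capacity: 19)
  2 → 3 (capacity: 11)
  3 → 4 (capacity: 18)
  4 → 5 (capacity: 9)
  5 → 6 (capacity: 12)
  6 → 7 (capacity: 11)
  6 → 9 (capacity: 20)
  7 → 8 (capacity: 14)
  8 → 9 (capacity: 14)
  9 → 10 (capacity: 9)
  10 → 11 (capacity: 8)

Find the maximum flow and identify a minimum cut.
Max flow = 10, Min cut edges: (0,1)

Maximum flow: 10
Minimum cut: (0,1)
Partition: S = [0], T = [1, 2, 3, 4, 5, 6, 7, 8, 9, 10, 11]

Max-flow min-cut theorem verified: both equal 10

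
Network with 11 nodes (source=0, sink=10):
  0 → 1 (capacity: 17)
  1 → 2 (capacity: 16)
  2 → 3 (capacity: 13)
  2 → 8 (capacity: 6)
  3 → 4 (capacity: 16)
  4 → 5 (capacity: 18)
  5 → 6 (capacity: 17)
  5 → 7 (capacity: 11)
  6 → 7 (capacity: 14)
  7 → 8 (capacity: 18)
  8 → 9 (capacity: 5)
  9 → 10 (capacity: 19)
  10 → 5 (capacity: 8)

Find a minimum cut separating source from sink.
Min cut value = 5, edges: (8,9)

Min cut value: 5
Partition: S = [0, 1, 2, 3, 4, 5, 6, 7, 8], T = [9, 10]
Cut edges: (8,9)

By max-flow min-cut theorem, max flow = min cut = 5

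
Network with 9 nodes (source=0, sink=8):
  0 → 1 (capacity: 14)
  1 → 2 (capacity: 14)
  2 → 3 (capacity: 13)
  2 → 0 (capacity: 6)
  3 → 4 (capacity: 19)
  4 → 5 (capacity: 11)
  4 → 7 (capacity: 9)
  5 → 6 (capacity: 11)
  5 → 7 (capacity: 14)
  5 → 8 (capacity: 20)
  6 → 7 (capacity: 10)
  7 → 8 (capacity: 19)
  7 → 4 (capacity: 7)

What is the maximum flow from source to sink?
Maximum flow = 13

Max flow: 13

Flow assignment:
  0 → 1: 13/14
  1 → 2: 13/14
  2 → 3: 13/13
  3 → 4: 13/19
  4 → 5: 11/11
  4 → 7: 2/9
  5 → 8: 11/20
  7 → 8: 2/19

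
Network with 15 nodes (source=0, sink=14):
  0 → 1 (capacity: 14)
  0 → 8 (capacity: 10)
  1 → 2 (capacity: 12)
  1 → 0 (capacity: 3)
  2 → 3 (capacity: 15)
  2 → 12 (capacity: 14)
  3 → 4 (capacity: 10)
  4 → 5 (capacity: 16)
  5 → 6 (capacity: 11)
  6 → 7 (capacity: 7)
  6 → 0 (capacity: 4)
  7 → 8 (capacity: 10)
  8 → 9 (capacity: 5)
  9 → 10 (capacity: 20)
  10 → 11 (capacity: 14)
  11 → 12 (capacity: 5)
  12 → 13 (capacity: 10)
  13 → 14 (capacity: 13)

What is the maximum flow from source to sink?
Maximum flow = 10

Max flow: 10

Flow assignment:
  0 → 1: 5/14
  0 → 8: 5/10
  1 → 2: 5/12
  2 → 12: 5/14
  8 → 9: 5/5
  9 → 10: 5/20
  10 → 11: 5/14
  11 → 12: 5/5
  12 → 13: 10/10
  13 → 14: 10/13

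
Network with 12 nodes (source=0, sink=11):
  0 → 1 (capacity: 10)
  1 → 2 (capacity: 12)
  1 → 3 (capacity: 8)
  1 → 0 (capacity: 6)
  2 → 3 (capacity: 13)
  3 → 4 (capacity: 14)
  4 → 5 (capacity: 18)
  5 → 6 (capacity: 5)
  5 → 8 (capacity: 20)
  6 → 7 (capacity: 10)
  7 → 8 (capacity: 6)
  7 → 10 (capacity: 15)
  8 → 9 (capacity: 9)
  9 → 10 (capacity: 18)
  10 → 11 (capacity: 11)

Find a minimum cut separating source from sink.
Min cut value = 10, edges: (0,1)

Min cut value: 10
Partition: S = [0], T = [1, 2, 3, 4, 5, 6, 7, 8, 9, 10, 11]
Cut edges: (0,1)

By max-flow min-cut theorem, max flow = min cut = 10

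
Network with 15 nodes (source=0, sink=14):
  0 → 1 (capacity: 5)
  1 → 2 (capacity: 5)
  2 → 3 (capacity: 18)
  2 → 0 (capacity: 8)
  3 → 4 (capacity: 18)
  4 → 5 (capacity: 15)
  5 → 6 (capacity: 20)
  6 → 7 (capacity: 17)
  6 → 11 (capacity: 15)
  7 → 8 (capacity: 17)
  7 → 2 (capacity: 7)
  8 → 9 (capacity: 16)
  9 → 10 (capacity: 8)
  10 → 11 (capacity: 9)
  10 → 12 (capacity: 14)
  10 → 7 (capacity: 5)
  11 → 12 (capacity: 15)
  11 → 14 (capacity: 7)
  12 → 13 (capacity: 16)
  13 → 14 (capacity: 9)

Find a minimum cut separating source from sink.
Min cut value = 5, edges: (1,2)

Min cut value: 5
Partition: S = [0, 1], T = [2, 3, 4, 5, 6, 7, 8, 9, 10, 11, 12, 13, 14]
Cut edges: (1,2)

By max-flow min-cut theorem, max flow = min cut = 5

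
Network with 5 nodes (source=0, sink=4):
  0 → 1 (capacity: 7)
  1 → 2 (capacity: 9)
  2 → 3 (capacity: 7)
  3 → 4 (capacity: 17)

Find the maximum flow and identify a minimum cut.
Max flow = 7, Min cut edges: (2,3)

Maximum flow: 7
Minimum cut: (2,3)
Partition: S = [0, 1, 2], T = [3, 4]

Max-flow min-cut theorem verified: both equal 7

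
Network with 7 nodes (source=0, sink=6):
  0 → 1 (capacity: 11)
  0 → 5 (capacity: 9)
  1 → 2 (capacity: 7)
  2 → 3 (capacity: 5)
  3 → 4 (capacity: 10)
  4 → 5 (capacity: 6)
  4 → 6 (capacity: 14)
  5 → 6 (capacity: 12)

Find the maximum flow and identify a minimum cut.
Max flow = 14, Min cut edges: (0,5), (2,3)

Maximum flow: 14
Minimum cut: (0,5), (2,3)
Partition: S = [0, 1, 2], T = [3, 4, 5, 6]

Max-flow min-cut theorem verified: both equal 14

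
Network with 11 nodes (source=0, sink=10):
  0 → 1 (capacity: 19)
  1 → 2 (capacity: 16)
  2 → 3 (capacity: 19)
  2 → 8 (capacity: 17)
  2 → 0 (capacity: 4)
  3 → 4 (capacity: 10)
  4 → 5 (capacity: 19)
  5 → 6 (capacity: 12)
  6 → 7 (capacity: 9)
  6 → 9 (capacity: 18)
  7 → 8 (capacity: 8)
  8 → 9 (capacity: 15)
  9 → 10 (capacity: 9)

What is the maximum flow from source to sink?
Maximum flow = 9

Max flow: 9

Flow assignment:
  0 → 1: 13/19
  1 → 2: 13/16
  2 → 3: 1/19
  2 → 8: 8/17
  2 → 0: 4/4
  3 → 4: 1/10
  4 → 5: 1/19
  5 → 6: 1/12
  6 → 9: 1/18
  8 → 9: 8/15
  9 → 10: 9/9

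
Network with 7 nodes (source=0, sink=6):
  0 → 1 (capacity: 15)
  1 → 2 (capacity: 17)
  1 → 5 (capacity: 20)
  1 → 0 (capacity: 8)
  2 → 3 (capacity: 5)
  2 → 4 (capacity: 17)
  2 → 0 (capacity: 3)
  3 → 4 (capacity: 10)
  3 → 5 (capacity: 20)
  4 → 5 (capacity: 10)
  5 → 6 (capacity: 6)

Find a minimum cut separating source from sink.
Min cut value = 6, edges: (5,6)

Min cut value: 6
Partition: S = [0, 1, 2, 3, 4, 5], T = [6]
Cut edges: (5,6)

By max-flow min-cut theorem, max flow = min cut = 6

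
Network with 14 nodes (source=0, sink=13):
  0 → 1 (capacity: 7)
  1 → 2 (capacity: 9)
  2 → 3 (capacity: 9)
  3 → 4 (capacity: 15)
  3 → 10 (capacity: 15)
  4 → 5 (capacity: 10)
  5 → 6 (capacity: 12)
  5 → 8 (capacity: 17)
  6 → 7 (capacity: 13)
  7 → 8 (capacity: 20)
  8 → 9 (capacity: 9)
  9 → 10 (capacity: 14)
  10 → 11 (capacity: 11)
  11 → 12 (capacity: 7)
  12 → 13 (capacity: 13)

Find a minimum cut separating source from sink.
Min cut value = 7, edges: (11,12)

Min cut value: 7
Partition: S = [0, 1, 2, 3, 4, 5, 6, 7, 8, 9, 10, 11], T = [12, 13]
Cut edges: (11,12)

By max-flow min-cut theorem, max flow = min cut = 7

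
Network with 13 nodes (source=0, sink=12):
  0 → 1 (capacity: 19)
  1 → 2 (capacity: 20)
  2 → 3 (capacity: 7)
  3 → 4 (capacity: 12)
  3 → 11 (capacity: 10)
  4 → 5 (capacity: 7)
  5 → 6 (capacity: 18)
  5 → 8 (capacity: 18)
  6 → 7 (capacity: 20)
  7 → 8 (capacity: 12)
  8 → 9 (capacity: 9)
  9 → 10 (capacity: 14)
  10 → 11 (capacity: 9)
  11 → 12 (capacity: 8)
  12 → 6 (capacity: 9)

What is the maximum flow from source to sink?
Maximum flow = 7

Max flow: 7

Flow assignment:
  0 → 1: 7/19
  1 → 2: 7/20
  2 → 3: 7/7
  3 → 11: 7/10
  11 → 12: 7/8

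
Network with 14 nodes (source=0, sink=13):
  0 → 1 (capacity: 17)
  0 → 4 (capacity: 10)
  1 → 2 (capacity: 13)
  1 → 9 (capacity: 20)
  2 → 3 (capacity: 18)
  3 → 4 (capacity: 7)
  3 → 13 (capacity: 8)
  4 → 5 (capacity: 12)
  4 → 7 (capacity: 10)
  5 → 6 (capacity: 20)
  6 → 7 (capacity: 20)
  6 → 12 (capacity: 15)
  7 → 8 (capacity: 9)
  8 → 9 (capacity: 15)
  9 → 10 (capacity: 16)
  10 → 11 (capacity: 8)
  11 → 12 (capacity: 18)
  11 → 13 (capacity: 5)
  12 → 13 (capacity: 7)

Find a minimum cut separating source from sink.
Min cut value = 20, edges: (3,13), (11,13), (12,13)

Min cut value: 20
Partition: S = [0, 1, 2, 3, 4, 5, 6, 7, 8, 9, 10, 11, 12], T = [13]
Cut edges: (3,13), (11,13), (12,13)

By max-flow min-cut theorem, max flow = min cut = 20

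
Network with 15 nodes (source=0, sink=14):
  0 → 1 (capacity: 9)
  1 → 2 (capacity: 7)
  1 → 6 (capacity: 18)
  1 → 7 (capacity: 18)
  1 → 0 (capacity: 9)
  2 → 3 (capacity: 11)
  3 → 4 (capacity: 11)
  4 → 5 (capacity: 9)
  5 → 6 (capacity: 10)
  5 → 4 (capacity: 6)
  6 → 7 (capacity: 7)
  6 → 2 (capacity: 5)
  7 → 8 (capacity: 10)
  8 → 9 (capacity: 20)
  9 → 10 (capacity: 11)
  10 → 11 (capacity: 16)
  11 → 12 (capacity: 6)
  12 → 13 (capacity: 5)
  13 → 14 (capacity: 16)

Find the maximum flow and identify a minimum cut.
Max flow = 5, Min cut edges: (12,13)

Maximum flow: 5
Minimum cut: (12,13)
Partition: S = [0, 1, 2, 3, 4, 5, 6, 7, 8, 9, 10, 11, 12], T = [13, 14]

Max-flow min-cut theorem verified: both equal 5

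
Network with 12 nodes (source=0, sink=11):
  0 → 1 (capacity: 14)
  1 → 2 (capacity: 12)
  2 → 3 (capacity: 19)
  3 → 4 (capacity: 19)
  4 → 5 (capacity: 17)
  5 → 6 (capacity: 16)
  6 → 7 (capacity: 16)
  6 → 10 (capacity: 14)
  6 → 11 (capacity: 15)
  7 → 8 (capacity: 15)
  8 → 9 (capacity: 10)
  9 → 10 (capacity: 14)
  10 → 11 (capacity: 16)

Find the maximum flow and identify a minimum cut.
Max flow = 12, Min cut edges: (1,2)

Maximum flow: 12
Minimum cut: (1,2)
Partition: S = [0, 1], T = [2, 3, 4, 5, 6, 7, 8, 9, 10, 11]

Max-flow min-cut theorem verified: both equal 12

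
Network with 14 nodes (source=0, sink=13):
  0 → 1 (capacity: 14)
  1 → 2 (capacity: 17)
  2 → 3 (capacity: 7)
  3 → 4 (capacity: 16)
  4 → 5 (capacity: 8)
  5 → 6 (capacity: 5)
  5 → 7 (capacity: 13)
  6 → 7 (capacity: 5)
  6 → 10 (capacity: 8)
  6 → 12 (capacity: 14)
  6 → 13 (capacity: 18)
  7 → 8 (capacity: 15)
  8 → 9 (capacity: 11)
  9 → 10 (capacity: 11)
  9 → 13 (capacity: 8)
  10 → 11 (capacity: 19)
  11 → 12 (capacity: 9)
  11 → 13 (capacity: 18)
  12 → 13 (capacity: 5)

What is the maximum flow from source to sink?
Maximum flow = 7

Max flow: 7

Flow assignment:
  0 → 1: 7/14
  1 → 2: 7/17
  2 → 3: 7/7
  3 → 4: 7/16
  4 → 5: 7/8
  5 → 6: 5/5
  5 → 7: 2/13
  6 → 13: 5/18
  7 → 8: 2/15
  8 → 9: 2/11
  9 → 13: 2/8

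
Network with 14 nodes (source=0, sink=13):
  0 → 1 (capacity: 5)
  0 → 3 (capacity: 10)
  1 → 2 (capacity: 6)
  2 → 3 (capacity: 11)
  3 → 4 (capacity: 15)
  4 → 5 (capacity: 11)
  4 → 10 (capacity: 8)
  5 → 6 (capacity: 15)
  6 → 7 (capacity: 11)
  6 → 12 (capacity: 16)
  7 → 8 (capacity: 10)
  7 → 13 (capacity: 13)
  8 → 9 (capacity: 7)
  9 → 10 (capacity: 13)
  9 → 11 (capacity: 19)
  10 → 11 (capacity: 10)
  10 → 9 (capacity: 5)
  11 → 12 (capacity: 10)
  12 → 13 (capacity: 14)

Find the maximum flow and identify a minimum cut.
Max flow = 15, Min cut edges: (3,4)

Maximum flow: 15
Minimum cut: (3,4)
Partition: S = [0, 1, 2, 3], T = [4, 5, 6, 7, 8, 9, 10, 11, 12, 13]

Max-flow min-cut theorem verified: both equal 15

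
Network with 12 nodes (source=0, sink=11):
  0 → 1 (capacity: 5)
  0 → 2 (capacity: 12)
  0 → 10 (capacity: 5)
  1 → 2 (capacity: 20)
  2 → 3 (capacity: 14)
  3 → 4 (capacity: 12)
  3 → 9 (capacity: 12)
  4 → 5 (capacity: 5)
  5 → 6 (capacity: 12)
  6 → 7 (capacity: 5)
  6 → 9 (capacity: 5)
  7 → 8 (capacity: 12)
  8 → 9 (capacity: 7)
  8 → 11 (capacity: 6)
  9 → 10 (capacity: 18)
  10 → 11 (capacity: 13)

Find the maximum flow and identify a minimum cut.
Max flow = 18, Min cut edges: (6,7), (10,11)

Maximum flow: 18
Minimum cut: (6,7), (10,11)
Partition: S = [0, 1, 2, 3, 4, 5, 6, 9, 10], T = [7, 8, 11]

Max-flow min-cut theorem verified: both equal 18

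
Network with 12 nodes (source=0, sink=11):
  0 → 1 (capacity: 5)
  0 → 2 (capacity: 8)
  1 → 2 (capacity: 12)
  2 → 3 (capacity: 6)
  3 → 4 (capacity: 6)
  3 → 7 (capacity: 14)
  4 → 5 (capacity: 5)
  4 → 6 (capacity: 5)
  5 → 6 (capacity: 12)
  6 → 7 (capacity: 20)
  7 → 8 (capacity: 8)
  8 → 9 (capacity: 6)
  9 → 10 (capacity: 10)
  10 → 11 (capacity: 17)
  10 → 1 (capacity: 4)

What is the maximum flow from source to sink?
Maximum flow = 6

Max flow: 6

Flow assignment:
  0 → 2: 6/8
  2 → 3: 6/6
  3 → 7: 6/14
  7 → 8: 6/8
  8 → 9: 6/6
  9 → 10: 6/10
  10 → 11: 6/17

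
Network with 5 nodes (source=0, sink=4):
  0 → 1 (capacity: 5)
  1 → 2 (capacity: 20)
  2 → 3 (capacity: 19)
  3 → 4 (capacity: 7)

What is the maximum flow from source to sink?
Maximum flow = 5

Max flow: 5

Flow assignment:
  0 → 1: 5/5
  1 → 2: 5/20
  2 → 3: 5/19
  3 → 4: 5/7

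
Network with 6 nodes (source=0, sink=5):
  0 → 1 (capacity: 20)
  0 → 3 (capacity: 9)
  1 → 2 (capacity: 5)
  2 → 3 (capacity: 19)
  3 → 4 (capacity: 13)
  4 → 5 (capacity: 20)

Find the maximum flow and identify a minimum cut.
Max flow = 13, Min cut edges: (3,4)

Maximum flow: 13
Minimum cut: (3,4)
Partition: S = [0, 1, 2, 3], T = [4, 5]

Max-flow min-cut theorem verified: both equal 13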